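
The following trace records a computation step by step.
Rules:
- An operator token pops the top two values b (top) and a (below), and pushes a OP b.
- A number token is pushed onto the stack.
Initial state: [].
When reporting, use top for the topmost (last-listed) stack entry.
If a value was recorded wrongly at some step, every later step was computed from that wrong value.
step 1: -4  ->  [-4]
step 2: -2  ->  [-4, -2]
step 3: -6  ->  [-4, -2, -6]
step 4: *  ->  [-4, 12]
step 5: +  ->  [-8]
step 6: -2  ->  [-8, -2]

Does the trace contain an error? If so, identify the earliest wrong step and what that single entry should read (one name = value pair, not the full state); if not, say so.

Recomputing the run from the initial state:
step 1: [-4]
step 2: [-4, -2]
step 3: [-4, -2, -6]
step 4: [-4, 12]
step 5: [8]
step 6: [8, -2]
The first disagreement with the trace is at step 5, where the value should be top = 8.

step 5, top = 8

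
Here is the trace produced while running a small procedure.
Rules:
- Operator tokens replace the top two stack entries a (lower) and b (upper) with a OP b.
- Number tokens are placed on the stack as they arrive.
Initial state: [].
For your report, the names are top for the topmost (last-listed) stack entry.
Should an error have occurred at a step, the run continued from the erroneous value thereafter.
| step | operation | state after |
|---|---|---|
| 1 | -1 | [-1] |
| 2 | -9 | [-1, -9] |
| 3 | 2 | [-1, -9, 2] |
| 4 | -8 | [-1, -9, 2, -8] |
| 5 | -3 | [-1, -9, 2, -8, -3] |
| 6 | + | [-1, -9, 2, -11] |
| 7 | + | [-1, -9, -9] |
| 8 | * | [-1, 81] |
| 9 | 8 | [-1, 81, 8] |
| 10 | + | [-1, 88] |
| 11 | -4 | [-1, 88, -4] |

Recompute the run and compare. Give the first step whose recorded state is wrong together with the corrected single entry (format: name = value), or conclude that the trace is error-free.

1. push -1: top = -1 (matches)
2. push -9: top = -9 (consistent with the trace)
3. push 2: top = 2 (matches)
4. push -8: top = -8 (same as recorded)
5. push -3: top = -3 (exactly as logged)
6. -8 + -3 = -11 (consistent with the trace)
7. 2 + -11 = -9 (agrees with the trace)
8. -9 * -9 = 81 (checks out)
9. push 8: top = 8 (matches)
10. 81 + 8 = 89 (first mismatch against the trace)
The audit stops at step 10: the recorded entry is wrong and should be top = 89.

step 10, top = 89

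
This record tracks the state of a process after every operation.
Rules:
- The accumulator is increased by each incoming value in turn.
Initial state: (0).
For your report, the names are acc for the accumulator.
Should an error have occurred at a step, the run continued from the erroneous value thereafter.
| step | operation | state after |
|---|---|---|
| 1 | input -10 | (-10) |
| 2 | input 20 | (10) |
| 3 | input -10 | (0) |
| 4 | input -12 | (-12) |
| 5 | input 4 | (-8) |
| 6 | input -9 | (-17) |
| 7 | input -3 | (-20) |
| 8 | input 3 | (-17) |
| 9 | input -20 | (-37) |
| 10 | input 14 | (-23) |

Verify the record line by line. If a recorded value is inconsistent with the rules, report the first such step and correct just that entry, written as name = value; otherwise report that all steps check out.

no error

step 1: acc = 0 + -10 = -10 -> checks out
step 2: acc = -10 + 20 = 10 -> confirmed correct
step 3: acc = 10 + -10 = 0 -> in agreement
step 4: acc = 0 + -12 = -12 -> checks out
step 5: acc = -12 + 4 = -8 -> no discrepancy
step 6: acc = -8 + -9 = -17 -> confirmed correct
step 7: acc = -17 + -3 = -20 -> verified
step 8: acc = -20 + 3 = -17 -> exactly as logged
step 9: acc = -17 + -20 = -37 -> same as recorded
step 10: acc = -37 + 14 = -23 -> agrees with the record
The recomputation confirms every line.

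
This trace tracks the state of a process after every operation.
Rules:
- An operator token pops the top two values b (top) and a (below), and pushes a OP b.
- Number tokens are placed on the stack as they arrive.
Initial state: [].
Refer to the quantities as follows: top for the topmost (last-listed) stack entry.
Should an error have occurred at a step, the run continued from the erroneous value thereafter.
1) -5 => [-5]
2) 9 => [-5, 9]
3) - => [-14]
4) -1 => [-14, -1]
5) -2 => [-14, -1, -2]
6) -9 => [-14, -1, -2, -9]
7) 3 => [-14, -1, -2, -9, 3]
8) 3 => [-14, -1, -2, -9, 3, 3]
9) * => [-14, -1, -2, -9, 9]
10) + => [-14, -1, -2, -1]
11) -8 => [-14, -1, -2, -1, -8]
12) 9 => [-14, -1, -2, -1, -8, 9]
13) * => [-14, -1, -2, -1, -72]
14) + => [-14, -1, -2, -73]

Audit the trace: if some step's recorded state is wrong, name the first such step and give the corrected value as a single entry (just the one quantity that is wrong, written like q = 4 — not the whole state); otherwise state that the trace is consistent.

Recomputing the run from the initial state:
step 1: [-5]
step 2: [-5, 9]
step 3: [-14]
step 4: [-14, -1]
step 5: [-14, -1, -2]
step 6: [-14, -1, -2, -9]
step 7: [-14, -1, -2, -9, 3]
step 8: [-14, -1, -2, -9, 3, 3]
step 9: [-14, -1, -2, -9, 9]
step 10: [-14, -1, -2, 0]
step 11: [-14, -1, -2, 0, -8]
step 12: [-14, -1, -2, 0, -8, 9]
step 13: [-14, -1, -2, 0, -72]
step 14: [-14, -1, -2, -72]
The first disagreement with the trace is at step 10, where the value should be top = 0.

step 10, top = 0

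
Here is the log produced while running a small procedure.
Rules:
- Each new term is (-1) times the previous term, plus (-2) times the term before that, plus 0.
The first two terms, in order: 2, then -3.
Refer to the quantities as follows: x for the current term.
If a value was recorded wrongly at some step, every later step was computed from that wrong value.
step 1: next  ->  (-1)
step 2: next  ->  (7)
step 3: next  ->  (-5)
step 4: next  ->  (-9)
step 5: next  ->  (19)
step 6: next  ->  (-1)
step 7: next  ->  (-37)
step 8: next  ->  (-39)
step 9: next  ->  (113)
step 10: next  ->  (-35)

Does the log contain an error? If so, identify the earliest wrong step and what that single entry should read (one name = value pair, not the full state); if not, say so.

step 8, x = 39

Step 1: x = -1*(-3) + (-2)*(2) + (0) = -1 — consistent with the log.
Step 2: x = -1*(-1) + (-2)*(-3) + (0) = 7 — same as recorded.
Step 3: x = -1*(7) + (-2)*(-1) + (0) = -5 — confirmed correct.
Step 4: x = -1*(-5) + (-2)*(7) + (0) = -9 — checks out.
Step 5: x = -1*(-9) + (-2)*(-5) + (0) = 19 — checks out.
Step 6: x = -1*(19) + (-2)*(-9) + (0) = -1 — checks out.
Step 7: x = -1*(-1) + (-2)*(19) + (0) = -37 — in agreement.
Step 8: x = -1*(-37) + (-2)*(-1) + (0) = 39 — not what was recorded.
Step 8 is the first one off; corrected, x = 39.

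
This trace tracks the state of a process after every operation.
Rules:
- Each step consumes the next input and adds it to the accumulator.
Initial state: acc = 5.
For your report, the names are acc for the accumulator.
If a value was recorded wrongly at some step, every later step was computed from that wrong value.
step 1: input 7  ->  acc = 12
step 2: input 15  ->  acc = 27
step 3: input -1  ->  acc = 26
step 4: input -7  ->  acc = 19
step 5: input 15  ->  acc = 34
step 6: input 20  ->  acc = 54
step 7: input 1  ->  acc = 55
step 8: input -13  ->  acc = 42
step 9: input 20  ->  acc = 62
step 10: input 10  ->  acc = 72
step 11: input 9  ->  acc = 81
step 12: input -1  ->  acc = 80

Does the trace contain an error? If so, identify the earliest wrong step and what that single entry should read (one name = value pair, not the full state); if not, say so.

1. acc = 5 + 7 = 12 (consistent with the trace)
2. acc = 12 + 15 = 27 (consistent with the trace)
3. acc = 27 + -1 = 26 (same as recorded)
4. acc = 26 + -7 = 19 (verified)
5. acc = 19 + 15 = 34 (verified)
6. acc = 34 + 20 = 54 (checks out)
7. acc = 54 + 1 = 55 (checks out)
8. acc = 55 + -13 = 42 (consistent with the trace)
9. acc = 42 + 20 = 62 (matches)
10. acc = 62 + 10 = 72 (no discrepancy)
11. acc = 72 + 9 = 81 (exactly as logged)
12. acc = 81 + -1 = 80 (checks out)
The recomputation confirms every line.

no error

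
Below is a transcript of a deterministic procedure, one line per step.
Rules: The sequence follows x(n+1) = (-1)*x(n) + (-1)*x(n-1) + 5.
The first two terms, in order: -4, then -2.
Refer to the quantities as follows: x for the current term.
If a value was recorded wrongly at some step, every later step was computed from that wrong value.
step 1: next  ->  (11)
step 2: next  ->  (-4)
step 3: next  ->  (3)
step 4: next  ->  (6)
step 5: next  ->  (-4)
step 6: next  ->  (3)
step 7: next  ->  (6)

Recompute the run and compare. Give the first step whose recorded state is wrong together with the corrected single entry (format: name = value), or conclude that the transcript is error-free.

step 3, x = -2

Recomputing the run from the initial state:
step 1: x = 11
step 2: x = -4
step 3: x = -2
step 4: x = 11
step 5: x = -4
step 6: x = -2
step 7: x = 11
The first disagreement with the transcript is at step 3, where the value should be x = -2.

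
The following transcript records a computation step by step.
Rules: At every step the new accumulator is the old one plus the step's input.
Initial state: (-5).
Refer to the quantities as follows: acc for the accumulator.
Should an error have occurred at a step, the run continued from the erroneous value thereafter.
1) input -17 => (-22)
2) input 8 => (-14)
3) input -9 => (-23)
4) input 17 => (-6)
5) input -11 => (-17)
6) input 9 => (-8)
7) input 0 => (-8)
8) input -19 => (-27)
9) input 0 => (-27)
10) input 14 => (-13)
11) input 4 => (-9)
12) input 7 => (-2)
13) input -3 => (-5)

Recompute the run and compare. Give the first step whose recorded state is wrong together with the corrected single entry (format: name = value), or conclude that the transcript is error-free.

no error

Recomputing the run from the initial state:
step 1: acc = -22
step 2: acc = -14
step 3: acc = -23
step 4: acc = -6
step 5: acc = -17
step 6: acc = -8
step 7: acc = -8
step 8: acc = -27
step 9: acc = -27
step 10: acc = -13
step 11: acc = -9
step 12: acc = -2
step 13: acc = -5
This matches the transcript at every step.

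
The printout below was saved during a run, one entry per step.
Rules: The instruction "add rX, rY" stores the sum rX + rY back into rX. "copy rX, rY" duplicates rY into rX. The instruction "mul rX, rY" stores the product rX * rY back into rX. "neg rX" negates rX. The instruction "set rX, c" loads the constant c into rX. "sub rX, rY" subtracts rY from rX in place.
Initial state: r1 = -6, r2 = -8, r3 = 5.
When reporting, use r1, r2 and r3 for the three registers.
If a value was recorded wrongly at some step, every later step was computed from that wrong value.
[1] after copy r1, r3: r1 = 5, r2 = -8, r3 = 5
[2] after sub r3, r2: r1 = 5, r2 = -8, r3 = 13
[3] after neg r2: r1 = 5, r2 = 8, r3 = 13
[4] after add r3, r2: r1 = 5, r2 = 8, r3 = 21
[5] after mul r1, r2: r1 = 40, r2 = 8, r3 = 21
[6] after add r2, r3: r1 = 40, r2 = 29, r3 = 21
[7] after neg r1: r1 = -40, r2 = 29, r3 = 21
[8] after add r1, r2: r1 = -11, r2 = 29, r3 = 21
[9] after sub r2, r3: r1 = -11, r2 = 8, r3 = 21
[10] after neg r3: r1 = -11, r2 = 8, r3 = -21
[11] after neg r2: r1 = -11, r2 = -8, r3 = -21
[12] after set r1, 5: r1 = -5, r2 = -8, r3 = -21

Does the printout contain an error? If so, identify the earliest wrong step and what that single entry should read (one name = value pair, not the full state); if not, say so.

step 12, r1 = 5

1. r1 = 5 (matches)
2. r3 = 5 - -8 = 13 (in agreement)
3. r2 = -(-8) = 8 (no discrepancy)
4. r3 = 13 + 8 = 21 (no discrepancy)
5. r1 = 5 * 8 = 40 (matches)
6. r2 = 8 + 21 = 29 (matches)
7. r1 = -(40) = -40 (exactly as logged)
8. r1 = -40 + 29 = -11 (agrees with the printout)
9. r2 = 29 - 21 = 8 (consistent with the printout)
10. r3 = -(21) = -21 (exactly as logged)
11. r2 = -(8) = -8 (checks out)
12. r1 = 5 (a discrepancy with the printout)
The earliest wrong entry is at step 12: it should read r1 = 5.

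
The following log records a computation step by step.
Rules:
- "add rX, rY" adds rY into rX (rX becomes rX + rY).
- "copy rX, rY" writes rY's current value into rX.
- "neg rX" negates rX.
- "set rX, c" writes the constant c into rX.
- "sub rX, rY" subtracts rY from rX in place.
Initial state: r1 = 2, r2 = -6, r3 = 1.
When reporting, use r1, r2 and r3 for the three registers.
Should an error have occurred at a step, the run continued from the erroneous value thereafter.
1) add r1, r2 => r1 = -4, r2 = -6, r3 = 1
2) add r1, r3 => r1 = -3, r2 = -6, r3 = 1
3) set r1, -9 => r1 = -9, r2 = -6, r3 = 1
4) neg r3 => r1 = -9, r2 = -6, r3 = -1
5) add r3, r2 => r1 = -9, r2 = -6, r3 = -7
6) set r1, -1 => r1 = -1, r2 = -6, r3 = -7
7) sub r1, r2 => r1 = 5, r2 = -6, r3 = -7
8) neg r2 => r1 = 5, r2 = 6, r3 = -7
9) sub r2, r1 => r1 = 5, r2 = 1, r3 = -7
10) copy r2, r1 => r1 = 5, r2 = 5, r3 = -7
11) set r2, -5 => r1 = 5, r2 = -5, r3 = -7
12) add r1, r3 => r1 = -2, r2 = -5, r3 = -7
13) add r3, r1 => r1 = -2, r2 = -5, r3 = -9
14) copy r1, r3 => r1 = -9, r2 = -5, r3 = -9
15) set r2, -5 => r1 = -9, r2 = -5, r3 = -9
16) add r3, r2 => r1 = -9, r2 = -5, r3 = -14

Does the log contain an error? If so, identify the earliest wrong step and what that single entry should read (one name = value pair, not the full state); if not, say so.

step 1: r1 = 2 + -6 = -4 -> confirmed correct
step 2: r1 = -4 + 1 = -3 -> confirmed correct
step 3: r1 = -9 -> same as recorded
step 4: r3 = -(1) = -1 -> agrees with the log
step 5: r3 = -1 + -6 = -7 -> confirmed correct
step 6: r1 = -1 -> in agreement
step 7: r1 = -1 - -6 = 5 -> same as recorded
step 8: r2 = -(-6) = 6 -> no discrepancy
step 9: r2 = 6 - 5 = 1 -> exactly as logged
step 10: r2 = 5 -> confirmed correct
step 11: r2 = -5 -> verified
step 12: r1 = 5 + -7 = -2 -> same as recorded
step 13: r3 = -7 + -2 = -9 -> consistent with the log
step 14: r1 = -9 -> no discrepancy
step 15: r2 = -5 -> matches
step 16: r3 = -9 + -5 = -14 -> matches
The recomputation confirms every line.

no error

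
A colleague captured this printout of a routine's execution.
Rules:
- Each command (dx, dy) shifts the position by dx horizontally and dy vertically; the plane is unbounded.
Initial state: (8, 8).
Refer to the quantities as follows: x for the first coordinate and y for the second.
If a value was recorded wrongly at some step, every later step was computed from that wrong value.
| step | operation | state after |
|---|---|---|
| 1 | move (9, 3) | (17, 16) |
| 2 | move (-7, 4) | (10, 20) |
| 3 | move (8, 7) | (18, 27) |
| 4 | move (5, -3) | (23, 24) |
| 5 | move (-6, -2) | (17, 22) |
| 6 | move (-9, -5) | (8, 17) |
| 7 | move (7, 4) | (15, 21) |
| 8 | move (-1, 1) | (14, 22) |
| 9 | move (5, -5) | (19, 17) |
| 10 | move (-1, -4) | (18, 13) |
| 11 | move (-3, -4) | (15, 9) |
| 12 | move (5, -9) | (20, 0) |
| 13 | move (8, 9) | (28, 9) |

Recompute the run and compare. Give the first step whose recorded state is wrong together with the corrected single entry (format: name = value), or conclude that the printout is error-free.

step 1: x = 8 + (9) = 17, y = 8 + (3) = 11 -> the entry is off here
First incorrect step: 1; the correct value is y = 11.

step 1, y = 11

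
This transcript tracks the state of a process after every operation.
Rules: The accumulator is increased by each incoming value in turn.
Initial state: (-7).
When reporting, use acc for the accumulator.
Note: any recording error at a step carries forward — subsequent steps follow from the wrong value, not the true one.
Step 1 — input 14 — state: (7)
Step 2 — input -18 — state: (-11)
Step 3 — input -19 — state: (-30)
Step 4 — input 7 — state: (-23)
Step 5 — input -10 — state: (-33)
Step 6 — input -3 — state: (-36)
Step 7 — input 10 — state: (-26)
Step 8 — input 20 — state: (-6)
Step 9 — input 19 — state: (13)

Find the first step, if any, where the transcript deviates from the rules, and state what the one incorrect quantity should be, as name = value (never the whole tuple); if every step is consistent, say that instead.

Step 1: acc = -7 + 14 = 7 — exactly as logged.
Step 2: acc = 7 + -18 = -11 — agrees with the transcript.
Step 3: acc = -11 + -19 = -30 — consistent with the transcript.
Step 4: acc = -30 + 7 = -23 — same as recorded.
Step 5: acc = -23 + -10 = -33 — agrees with the transcript.
Step 6: acc = -33 + -3 = -36 — agrees with the transcript.
Step 7: acc = -36 + 10 = -26 — in agreement.
Step 8: acc = -26 + 20 = -6 — verified.
Step 9: acc = -6 + 19 = 13 — confirmed correct.
The recomputation confirms every line.

no error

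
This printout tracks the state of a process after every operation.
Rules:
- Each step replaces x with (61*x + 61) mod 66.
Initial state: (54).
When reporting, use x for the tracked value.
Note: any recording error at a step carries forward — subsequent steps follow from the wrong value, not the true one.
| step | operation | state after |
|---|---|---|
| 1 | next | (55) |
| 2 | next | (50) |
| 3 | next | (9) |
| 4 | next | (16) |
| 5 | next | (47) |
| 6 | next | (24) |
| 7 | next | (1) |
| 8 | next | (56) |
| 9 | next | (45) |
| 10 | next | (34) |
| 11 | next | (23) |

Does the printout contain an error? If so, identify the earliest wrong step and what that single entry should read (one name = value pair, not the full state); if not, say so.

Step 1: x = (61*54 + 61) mod 66 = 55 — in agreement.
Step 2: x = (61*55 + 61) mod 66 = 50 — verified.
Step 3: x = (61*50 + 61) mod 66 = 9 — confirmed correct.
Step 4: x = (61*9 + 61) mod 66 = 16 — agrees with the printout.
Step 5: x = (61*16 + 61) mod 66 = 47 — checks out.
Step 6: x = (61*47 + 61) mod 66 = 24 — consistent with the printout.
Step 7: x = (61*24 + 61) mod 66 = 7 — not what was recorded.
The earliest wrong entry is at step 7: it should read x = 7.

step 7, x = 7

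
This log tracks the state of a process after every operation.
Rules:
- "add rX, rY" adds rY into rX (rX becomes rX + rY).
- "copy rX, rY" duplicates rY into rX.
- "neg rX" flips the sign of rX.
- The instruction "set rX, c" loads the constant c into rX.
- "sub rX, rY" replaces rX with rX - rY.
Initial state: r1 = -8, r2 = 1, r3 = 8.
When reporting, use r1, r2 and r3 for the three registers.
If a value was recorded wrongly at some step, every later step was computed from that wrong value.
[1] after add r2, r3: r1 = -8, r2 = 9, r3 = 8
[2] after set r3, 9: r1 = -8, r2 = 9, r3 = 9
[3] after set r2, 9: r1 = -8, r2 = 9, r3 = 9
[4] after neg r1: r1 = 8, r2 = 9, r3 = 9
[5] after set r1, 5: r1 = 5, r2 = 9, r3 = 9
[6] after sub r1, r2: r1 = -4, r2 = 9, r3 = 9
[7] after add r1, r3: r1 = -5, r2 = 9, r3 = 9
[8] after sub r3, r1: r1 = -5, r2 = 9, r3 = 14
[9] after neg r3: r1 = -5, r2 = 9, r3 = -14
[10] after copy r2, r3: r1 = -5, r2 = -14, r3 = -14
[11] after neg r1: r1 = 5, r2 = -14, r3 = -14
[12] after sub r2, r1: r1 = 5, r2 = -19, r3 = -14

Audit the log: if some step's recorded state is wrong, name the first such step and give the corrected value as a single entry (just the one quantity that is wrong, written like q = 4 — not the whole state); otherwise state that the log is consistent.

step 7, r1 = 5

Step 1: r2 = 1 + 8 = 9 — exactly as logged.
Step 2: r3 = 9 — agrees with the log.
Step 3: r2 = 9 — exactly as logged.
Step 4: r1 = -(-8) = 8 — same as recorded.
Step 5: r1 = 5 — confirmed correct.
Step 6: r1 = 5 - 9 = -4 — matches.
Step 7: r1 = -4 + 9 = 5 — first mismatch against the log.
First incorrect step: 7; the correct value is r1 = 5.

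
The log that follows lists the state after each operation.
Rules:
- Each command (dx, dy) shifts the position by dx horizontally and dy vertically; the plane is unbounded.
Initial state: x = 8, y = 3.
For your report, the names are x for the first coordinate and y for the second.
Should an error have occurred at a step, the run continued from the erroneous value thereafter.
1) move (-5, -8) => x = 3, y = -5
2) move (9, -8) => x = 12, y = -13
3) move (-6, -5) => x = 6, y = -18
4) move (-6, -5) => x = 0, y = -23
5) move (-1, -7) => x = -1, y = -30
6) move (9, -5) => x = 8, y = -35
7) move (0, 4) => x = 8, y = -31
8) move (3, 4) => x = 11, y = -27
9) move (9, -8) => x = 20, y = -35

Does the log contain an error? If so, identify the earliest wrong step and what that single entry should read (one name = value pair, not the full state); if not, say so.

Recomputing the run from the initial state:
step 1: x = 3, y = -5
step 2: x = 12, y = -13
step 3: x = 6, y = -18
step 4: x = 0, y = -23
step 5: x = -1, y = -30
step 6: x = 8, y = -35
step 7: x = 8, y = -31
step 8: x = 11, y = -27
step 9: x = 20, y = -35
This matches the log at every step.

no error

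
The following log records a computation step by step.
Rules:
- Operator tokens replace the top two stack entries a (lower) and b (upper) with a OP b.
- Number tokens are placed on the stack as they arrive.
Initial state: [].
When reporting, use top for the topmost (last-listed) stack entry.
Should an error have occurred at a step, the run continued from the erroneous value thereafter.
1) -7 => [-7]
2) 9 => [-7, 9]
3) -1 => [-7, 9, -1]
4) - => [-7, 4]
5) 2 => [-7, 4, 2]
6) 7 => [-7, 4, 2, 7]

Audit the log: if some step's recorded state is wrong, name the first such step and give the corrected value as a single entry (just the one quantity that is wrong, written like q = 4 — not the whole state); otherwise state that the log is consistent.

Step 1: push -7: top = -7 — consistent with the log.
Step 2: push 9: top = 9 — exactly as logged.
Step 3: push -1: top = -1 — same as recorded.
Step 4: 9 - -1 = 10 — this is not what the log shows.
First incorrect step: 4; the correct value is top = 10.

step 4, top = 10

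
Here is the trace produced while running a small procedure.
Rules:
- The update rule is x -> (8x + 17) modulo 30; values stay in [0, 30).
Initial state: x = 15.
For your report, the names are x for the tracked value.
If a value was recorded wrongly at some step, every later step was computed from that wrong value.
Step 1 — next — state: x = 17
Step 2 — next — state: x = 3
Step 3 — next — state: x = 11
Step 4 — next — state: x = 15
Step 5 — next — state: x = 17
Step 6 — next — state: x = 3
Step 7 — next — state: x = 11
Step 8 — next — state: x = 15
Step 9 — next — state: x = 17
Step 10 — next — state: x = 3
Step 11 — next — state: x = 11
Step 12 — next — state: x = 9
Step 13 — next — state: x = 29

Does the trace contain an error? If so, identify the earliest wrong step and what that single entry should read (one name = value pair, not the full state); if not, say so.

step 12, x = 15

Recomputing the run from the initial state:
step 1: x = 17
step 2: x = 3
step 3: x = 11
step 4: x = 15
step 5: x = 17
step 6: x = 3
step 7: x = 11
step 8: x = 15
step 9: x = 17
step 10: x = 3
step 11: x = 11
step 12: x = 15
step 13: x = 17
The first disagreement with the trace is at step 12, where the value should be x = 15.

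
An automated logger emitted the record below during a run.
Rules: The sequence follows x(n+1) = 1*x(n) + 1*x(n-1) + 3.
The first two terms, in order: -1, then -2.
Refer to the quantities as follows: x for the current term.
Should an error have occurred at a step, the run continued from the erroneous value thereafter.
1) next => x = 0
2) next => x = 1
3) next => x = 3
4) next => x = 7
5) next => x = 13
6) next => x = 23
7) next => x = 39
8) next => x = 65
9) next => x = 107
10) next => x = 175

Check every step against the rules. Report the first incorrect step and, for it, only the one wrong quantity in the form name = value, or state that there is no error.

step 3, x = 4

Step 1: x = 1*(-2) + (1)*(-1) + (3) = 0 — checks out.
Step 2: x = 1*(0) + (1)*(-2) + (3) = 1 — matches.
Step 3: x = 1*(1) + (1)*(0) + (3) = 4 — the entry is off here.
First incorrect step: 3; the correct value is x = 4.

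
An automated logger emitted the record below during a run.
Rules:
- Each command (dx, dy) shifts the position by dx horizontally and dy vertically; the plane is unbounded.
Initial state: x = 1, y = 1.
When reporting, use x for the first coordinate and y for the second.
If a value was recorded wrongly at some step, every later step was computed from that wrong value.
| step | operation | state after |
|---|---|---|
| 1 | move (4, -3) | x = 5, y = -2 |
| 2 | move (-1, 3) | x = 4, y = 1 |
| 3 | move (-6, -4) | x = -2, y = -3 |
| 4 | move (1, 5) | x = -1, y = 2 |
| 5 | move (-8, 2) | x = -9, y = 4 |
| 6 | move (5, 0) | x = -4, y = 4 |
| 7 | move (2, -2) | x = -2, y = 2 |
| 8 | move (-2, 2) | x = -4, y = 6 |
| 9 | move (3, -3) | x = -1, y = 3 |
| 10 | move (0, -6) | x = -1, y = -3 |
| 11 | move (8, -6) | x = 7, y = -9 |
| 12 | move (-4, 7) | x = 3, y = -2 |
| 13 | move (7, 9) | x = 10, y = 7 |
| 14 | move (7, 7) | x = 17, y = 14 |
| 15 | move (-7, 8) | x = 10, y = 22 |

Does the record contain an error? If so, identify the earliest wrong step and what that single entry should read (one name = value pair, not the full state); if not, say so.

Recomputing the run from the initial state:
step 1: x = 5, y = -2
step 2: x = 4, y = 1
step 3: x = -2, y = -3
step 4: x = -1, y = 2
step 5: x = -9, y = 4
step 6: x = -4, y = 4
step 7: x = -2, y = 2
step 8: x = -4, y = 4
step 9: x = -1, y = 1
step 10: x = -1, y = -5
step 11: x = 7, y = -11
step 12: x = 3, y = -4
step 13: x = 10, y = 5
step 14: x = 17, y = 12
step 15: x = 10, y = 20
The first disagreement with the record is at step 8, where the value should be y = 4.

step 8, y = 4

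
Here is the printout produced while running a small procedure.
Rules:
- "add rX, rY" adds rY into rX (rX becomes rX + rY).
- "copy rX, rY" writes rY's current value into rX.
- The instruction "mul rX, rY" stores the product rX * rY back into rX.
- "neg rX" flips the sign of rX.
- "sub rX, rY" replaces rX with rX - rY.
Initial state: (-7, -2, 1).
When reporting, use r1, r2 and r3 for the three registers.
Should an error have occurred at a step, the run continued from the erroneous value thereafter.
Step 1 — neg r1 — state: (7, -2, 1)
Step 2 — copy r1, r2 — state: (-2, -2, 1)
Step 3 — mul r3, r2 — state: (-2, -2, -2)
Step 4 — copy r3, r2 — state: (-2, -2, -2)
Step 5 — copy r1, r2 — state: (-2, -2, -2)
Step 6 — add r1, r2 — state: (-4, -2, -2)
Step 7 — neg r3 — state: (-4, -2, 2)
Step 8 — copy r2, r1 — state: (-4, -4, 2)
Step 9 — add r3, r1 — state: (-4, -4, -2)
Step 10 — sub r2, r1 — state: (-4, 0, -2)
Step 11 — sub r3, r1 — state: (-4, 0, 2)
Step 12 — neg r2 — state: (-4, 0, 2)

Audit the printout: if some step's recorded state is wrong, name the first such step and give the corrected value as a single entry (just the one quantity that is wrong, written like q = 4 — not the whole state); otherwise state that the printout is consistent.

no error

Recomputing the run from the initial state:
step 1: r1 = 7, r2 = -2, r3 = 1
step 2: r1 = -2, r2 = -2, r3 = 1
step 3: r1 = -2, r2 = -2, r3 = -2
step 4: r1 = -2, r2 = -2, r3 = -2
step 5: r1 = -2, r2 = -2, r3 = -2
step 6: r1 = -4, r2 = -2, r3 = -2
step 7: r1 = -4, r2 = -2, r3 = 2
step 8: r1 = -4, r2 = -4, r3 = 2
step 9: r1 = -4, r2 = -4, r3 = -2
step 10: r1 = -4, r2 = 0, r3 = -2
step 11: r1 = -4, r2 = 0, r3 = 2
step 12: r1 = -4, r2 = 0, r3 = 2
This matches the printout at every step.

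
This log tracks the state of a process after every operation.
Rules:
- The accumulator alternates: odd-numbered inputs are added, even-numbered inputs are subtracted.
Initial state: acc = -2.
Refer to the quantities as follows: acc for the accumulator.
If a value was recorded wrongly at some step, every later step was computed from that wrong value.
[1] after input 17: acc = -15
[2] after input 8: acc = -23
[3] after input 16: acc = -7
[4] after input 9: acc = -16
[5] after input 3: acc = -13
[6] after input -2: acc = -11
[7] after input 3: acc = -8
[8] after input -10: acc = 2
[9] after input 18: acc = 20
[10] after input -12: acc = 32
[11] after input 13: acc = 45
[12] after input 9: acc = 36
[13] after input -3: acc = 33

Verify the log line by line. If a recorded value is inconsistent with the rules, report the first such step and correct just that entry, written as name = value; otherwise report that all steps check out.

step 1: acc = -2 + 17 = 15 -> a discrepancy with the log
First incorrect step: 1; the correct value is acc = 15.

step 1, acc = 15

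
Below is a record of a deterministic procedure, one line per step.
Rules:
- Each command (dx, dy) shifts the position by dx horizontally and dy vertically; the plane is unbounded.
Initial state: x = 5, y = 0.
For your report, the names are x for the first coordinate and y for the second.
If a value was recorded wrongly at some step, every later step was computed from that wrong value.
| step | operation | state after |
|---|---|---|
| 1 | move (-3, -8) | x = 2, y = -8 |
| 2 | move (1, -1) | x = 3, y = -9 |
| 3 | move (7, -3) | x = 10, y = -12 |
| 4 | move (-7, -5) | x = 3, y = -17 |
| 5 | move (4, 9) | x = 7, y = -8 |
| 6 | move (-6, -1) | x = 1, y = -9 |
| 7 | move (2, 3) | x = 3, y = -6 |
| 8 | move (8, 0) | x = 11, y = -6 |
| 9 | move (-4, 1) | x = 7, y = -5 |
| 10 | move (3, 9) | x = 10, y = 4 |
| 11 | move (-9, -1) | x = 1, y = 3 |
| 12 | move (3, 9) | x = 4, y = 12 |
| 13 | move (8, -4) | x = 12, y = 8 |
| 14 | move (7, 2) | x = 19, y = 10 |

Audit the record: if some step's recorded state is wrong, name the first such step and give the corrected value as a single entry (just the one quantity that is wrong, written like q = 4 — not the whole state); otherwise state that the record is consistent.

no error

step 1: x = 5 + (-3) = 2, y = 0 + (-8) = -8 -> no discrepancy
step 2: x = 2 + (1) = 3, y = -8 + (-1) = -9 -> exactly as logged
step 3: x = 3 + (7) = 10, y = -9 + (-3) = -12 -> exactly as logged
step 4: x = 10 + (-7) = 3, y = -12 + (-5) = -17 -> in agreement
step 5: x = 3 + (4) = 7, y = -17 + (9) = -8 -> exactly as logged
step 6: x = 7 + (-6) = 1, y = -8 + (-1) = -9 -> verified
step 7: x = 1 + (2) = 3, y = -9 + (3) = -6 -> no discrepancy
step 8: x = 3 + (8) = 11, y = -6 + (0) = -6 -> same as recorded
step 9: x = 11 + (-4) = 7, y = -6 + (1) = -5 -> in agreement
step 10: x = 7 + (3) = 10, y = -5 + (9) = 4 -> no discrepancy
step 11: x = 10 + (-9) = 1, y = 4 + (-1) = 3 -> consistent with the record
step 12: x = 1 + (3) = 4, y = 3 + (9) = 12 -> in agreement
step 13: x = 4 + (8) = 12, y = 12 + (-4) = 8 -> agrees with the record
step 14: x = 12 + (7) = 19, y = 8 + (2) = 10 -> matches
No step deviates from the rules.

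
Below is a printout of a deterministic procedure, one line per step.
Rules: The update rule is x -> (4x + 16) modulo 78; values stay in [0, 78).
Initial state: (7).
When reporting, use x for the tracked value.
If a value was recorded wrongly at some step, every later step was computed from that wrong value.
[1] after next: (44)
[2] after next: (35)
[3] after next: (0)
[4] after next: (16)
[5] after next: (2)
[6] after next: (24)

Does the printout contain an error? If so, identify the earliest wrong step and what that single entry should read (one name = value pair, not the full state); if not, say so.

step 2, x = 36

Recomputing the run from the initial state:
step 1: x = 44
step 2: x = 36
step 3: x = 4
step 4: x = 32
step 5: x = 66
step 6: x = 46
The first disagreement with the printout is at step 2, where the value should be x = 36.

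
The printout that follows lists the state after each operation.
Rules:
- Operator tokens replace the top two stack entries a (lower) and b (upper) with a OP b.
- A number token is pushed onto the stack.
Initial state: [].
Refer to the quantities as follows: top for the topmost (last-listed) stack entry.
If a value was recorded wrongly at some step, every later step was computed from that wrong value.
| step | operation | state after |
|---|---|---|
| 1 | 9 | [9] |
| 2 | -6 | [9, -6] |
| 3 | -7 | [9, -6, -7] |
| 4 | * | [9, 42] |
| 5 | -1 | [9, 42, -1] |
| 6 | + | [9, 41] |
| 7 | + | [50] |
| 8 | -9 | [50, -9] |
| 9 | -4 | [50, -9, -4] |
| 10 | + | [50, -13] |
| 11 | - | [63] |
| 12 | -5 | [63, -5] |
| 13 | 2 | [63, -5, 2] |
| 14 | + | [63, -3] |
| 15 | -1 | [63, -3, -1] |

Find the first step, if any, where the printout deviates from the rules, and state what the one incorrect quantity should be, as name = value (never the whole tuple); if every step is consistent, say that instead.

step 1: push 9: top = 9 -> in agreement
step 2: push -6: top = -6 -> checks out
step 3: push -7: top = -7 -> exactly as logged
step 4: -6 * -7 = 42 -> agrees with the printout
step 5: push -1: top = -1 -> verified
step 6: 42 + -1 = 41 -> no discrepancy
step 7: 9 + 41 = 50 -> matches
step 8: push -9: top = -9 -> confirmed correct
step 9: push -4: top = -4 -> verified
step 10: -9 + -4 = -13 -> in agreement
step 11: 50 - -13 = 63 -> matches
step 12: push -5: top = -5 -> exactly as logged
step 13: push 2: top = 2 -> agrees with the printout
step 14: -5 + 2 = -3 -> verified
step 15: push -1: top = -1 -> same as recorded
All steps check out; nothing to correct.

no error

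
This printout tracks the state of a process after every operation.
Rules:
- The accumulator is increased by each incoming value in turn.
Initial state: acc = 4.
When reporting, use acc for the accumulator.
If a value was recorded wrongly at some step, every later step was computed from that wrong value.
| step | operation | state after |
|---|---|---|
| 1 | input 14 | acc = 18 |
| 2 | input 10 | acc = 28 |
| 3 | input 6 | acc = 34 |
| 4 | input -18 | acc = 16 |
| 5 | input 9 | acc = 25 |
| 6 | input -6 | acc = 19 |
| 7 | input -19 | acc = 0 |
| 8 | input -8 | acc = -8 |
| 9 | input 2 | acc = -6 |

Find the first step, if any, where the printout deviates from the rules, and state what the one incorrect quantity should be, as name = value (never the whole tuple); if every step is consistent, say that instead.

no error

Recomputing the run from the initial state:
step 1: acc = 18
step 2: acc = 28
step 3: acc = 34
step 4: acc = 16
step 5: acc = 25
step 6: acc = 19
step 7: acc = 0
step 8: acc = -8
step 9: acc = -6
This matches the printout at every step.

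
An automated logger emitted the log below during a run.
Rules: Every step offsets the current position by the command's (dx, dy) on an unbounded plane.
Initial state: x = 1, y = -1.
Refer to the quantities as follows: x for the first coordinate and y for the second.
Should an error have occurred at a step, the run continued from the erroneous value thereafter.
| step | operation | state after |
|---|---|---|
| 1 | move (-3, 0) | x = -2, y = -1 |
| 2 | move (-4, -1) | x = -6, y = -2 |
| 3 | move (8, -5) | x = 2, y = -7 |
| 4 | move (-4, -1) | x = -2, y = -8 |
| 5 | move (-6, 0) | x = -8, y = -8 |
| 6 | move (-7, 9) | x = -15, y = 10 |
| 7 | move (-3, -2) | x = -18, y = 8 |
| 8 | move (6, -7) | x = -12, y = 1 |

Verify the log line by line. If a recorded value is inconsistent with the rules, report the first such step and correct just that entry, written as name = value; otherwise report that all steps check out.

1. x = 1 + (-3) = -2, y = -1 + (0) = -1 (matches)
2. x = -2 + (-4) = -6, y = -1 + (-1) = -2 (checks out)
3. x = -6 + (8) = 2, y = -2 + (-5) = -7 (no discrepancy)
4. x = 2 + (-4) = -2, y = -7 + (-1) = -8 (same as recorded)
5. x = -2 + (-6) = -8, y = -8 + (0) = -8 (in agreement)
6. x = -8 + (-7) = -15, y = -8 + (9) = 1 (not what was recorded)
First incorrect step: 6; the correct value is y = 1.

step 6, y = 1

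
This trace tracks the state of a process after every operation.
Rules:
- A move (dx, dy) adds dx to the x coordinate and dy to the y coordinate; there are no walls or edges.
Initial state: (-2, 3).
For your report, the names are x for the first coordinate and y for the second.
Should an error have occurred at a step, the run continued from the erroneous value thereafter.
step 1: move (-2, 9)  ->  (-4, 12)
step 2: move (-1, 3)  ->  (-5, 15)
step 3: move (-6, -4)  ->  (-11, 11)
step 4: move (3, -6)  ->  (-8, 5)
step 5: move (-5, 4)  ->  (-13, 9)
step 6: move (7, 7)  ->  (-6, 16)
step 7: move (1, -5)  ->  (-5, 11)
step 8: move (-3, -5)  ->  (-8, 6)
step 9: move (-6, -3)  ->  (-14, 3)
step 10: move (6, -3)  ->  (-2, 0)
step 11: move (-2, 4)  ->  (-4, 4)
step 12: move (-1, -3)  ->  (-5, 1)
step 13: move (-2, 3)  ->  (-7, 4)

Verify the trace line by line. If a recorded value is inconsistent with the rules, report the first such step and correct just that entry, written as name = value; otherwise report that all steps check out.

Recomputing the run from the initial state:
step 1: x = -4, y = 12
step 2: x = -5, y = 15
step 3: x = -11, y = 11
step 4: x = -8, y = 5
step 5: x = -13, y = 9
step 6: x = -6, y = 16
step 7: x = -5, y = 11
step 8: x = -8, y = 6
step 9: x = -14, y = 3
step 10: x = -8, y = 0
step 11: x = -10, y = 4
step 12: x = -11, y = 1
step 13: x = -13, y = 4
The first disagreement with the trace is at step 10, where the value should be x = -8.

step 10, x = -8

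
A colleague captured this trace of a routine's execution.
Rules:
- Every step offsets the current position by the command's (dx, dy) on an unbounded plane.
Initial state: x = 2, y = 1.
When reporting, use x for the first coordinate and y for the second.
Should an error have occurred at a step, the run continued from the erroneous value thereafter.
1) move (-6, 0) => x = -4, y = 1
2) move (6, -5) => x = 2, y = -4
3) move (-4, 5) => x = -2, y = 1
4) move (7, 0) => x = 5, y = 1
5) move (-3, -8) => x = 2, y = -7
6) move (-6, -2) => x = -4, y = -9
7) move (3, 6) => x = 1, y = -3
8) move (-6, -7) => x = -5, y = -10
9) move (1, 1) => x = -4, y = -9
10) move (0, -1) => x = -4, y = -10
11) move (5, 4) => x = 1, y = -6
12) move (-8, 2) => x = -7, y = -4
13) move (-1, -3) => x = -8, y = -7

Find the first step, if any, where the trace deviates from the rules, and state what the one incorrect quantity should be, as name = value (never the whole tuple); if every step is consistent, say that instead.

step 7, x = -1

step 1: x = 2 + (-6) = -4, y = 1 + (0) = 1 -> verified
step 2: x = -4 + (6) = 2, y = 1 + (-5) = -4 -> confirmed correct
step 3: x = 2 + (-4) = -2, y = -4 + (5) = 1 -> agrees with the trace
step 4: x = -2 + (7) = 5, y = 1 + (0) = 1 -> agrees with the trace
step 5: x = 5 + (-3) = 2, y = 1 + (-8) = -7 -> same as recorded
step 6: x = 2 + (-6) = -4, y = -7 + (-2) = -9 -> no discrepancy
step 7: x = -4 + (3) = -1, y = -9 + (6) = -3 -> first mismatch against the trace
Step 7 is the first one off; corrected, x = -1.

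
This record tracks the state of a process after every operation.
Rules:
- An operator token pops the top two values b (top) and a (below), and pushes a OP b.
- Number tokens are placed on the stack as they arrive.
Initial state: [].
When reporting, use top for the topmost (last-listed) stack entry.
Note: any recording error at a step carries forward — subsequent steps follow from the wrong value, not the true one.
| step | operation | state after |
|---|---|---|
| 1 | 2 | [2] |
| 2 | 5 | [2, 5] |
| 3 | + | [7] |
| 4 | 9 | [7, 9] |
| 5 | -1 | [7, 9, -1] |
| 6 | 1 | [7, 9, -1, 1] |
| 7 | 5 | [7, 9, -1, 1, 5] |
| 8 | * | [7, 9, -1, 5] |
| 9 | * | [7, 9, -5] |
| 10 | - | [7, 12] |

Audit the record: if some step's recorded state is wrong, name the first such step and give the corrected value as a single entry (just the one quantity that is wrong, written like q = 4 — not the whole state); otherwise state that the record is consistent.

Recomputing the run from the initial state:
step 1: [2]
step 2: [2, 5]
step 3: [7]
step 4: [7, 9]
step 5: [7, 9, -1]
step 6: [7, 9, -1, 1]
step 7: [7, 9, -1, 1, 5]
step 8: [7, 9, -1, 5]
step 9: [7, 9, -5]
step 10: [7, 14]
The first disagreement with the record is at step 10, where the value should be top = 14.

step 10, top = 14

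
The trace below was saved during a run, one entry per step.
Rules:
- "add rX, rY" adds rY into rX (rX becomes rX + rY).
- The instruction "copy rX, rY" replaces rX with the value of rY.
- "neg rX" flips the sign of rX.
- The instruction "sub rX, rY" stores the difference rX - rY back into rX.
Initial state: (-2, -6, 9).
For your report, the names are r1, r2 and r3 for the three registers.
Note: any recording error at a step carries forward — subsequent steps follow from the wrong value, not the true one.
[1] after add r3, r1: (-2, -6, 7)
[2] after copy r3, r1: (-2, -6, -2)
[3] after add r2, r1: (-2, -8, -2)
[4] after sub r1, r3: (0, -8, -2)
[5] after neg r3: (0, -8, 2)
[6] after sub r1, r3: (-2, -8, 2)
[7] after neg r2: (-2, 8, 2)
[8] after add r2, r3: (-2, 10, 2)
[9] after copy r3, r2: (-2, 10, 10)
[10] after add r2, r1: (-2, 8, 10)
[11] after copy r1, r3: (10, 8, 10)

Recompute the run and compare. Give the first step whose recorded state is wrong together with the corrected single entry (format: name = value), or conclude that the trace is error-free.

no error

Step 1: r3 = 9 + -2 = 7 — checks out.
Step 2: r3 = -2 — consistent with the trace.
Step 3: r2 = -6 + -2 = -8 — same as recorded.
Step 4: r1 = -2 - -2 = 0 — confirmed correct.
Step 5: r3 = -(-2) = 2 — checks out.
Step 6: r1 = 0 - 2 = -2 — checks out.
Step 7: r2 = -(-8) = 8 — same as recorded.
Step 8: r2 = 8 + 2 = 10 — consistent with the trace.
Step 9: r3 = 10 — exactly as logged.
Step 10: r2 = 10 + -2 = 8 — same as recorded.
Step 11: r1 = 10 — consistent with the trace.
The recomputation confirms every line.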